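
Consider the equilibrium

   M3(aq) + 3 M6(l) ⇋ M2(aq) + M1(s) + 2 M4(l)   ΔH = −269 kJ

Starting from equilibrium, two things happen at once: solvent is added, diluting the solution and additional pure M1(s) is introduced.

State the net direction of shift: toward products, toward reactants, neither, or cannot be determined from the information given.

Dilution scales every aqueous concentration by the same factor. Δn_aq = 1 − 1 = 0, so Q is unchanged — no shift.
M1 is a pure solid; its activity is 1 regardless of amount, so Q is unaffected — no shift from this change.
None of the changes alters Q relative to K, so there is no net shift.

no shift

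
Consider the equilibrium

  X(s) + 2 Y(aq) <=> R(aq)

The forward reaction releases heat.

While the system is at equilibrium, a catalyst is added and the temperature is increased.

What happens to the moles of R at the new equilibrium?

decreases

A catalyst speeds both forward and reverse rates equally; it changes neither Q nor K — no shift from this change.
The forward reaction is exothermic. Raising T favours the endothermic direction — shift to the left.
The net shift is to the left. R is a product, so its amount decreases.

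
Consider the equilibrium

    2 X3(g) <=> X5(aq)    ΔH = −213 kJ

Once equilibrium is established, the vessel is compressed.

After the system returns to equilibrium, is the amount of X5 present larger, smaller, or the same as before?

Gas moles: reactants 2, products 0 (Δn_gas = -2). Compression shifts the system toward the side with fewer moles of gas — to the right.
The net shift is to the right. X5 is a product, so its amount increases.

increases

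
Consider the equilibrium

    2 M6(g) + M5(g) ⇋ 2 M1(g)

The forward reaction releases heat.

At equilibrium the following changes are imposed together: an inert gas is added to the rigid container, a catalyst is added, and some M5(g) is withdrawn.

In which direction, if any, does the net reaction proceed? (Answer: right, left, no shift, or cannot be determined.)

left

At constant volume, adding an inert gas leaves every reacting species' partial pressure unchanged, so Q is unchanged — no shift from this change.
A catalyst speeds both forward and reverse rates equally; it changes neither Q nor K — no shift from this change.
Removing M5 (g), a reactant, drives the reaction to the left.
Only the nonzero effect(s) matter; the net shift is to the left.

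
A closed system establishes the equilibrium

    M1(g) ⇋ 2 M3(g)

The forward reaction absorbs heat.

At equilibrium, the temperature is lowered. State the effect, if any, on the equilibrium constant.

K depends on temperature via the van 't Hoff relation. The forward reaction is endothermic, so lowering T decreases K.

decreases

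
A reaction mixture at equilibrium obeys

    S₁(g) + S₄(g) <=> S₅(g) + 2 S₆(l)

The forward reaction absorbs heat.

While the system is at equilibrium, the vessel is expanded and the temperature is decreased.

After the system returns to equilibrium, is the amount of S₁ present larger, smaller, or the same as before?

increases

Gas moles: reactants 2, products 1 (Δn_gas = -1). Expansion shifts the system toward the side with more moles of gas — to the left.
The forward reaction is endothermic. Lowering T favours the exothermic direction — shift to the left.
The net shift is to the left. S₁ is a reactant, so its amount increases.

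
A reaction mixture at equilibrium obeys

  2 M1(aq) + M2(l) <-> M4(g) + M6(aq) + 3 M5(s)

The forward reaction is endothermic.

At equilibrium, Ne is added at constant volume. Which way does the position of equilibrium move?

no shift

At constant volume, adding an inert gas leaves every reacting species' partial pressure unchanged, so Q is unchanged — no shift from this change.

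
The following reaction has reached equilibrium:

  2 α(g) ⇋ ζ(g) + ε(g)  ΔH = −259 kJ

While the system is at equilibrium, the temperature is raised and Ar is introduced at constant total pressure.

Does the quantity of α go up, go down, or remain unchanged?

increases

The forward reaction is exothermic. Raising T favours the endothermic direction — shift to the left.
Adding inert gas at constant total pressure expands the volume, scaling every reacting partial pressure by the same factor. Δn_gas = 2 − 2 = 0, so Q is unchanged — no shift.
The net shift is to the left. α is a reactant, so its amount increases.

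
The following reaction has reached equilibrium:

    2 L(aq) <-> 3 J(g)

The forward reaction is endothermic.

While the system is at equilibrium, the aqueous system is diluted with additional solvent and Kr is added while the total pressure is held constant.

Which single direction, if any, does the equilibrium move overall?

cannot be determined

Dilution lowers every aqueous concentration by the same factor. Δn_aq = 0 − 2 = -2, so the system shifts toward the side with more dissolved moles — to the left.
Adding inert gas at constant total pressure expands the volume and lowers every reacting partial pressure. With Δn_gas = 3 − 0 = +3, Q moves away from K toward the side with fewer gas moles, so the system shifts toward the side with more gas moles — to the right.
The individual effects push in opposite directions; without quantitative information the net direction cannot be determined.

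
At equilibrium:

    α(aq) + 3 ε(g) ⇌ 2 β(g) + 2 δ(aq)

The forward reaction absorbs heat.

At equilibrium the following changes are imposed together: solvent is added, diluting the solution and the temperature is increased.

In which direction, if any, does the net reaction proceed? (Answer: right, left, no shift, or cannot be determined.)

right

Dilution lowers every aqueous concentration by the same factor. Δn_aq = 2 − 1 = +1, so the system shifts toward the side with more dissolved moles — to the right.
The forward reaction is endothermic. Raising T favours the endothermic direction — shift to the right.
All effects act in the same direction — net shift to the right.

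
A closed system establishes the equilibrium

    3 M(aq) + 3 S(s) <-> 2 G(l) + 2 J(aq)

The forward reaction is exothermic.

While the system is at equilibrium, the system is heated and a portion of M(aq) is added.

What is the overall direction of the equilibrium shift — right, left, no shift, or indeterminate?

cannot be determined

The forward reaction is exothermic. Raising T favours the endothermic direction — shift to the left.
Adding M (aq), a reactant, drives the reaction to the right.
The individual effects push in opposite directions; without quantitative information the net direction cannot be determined.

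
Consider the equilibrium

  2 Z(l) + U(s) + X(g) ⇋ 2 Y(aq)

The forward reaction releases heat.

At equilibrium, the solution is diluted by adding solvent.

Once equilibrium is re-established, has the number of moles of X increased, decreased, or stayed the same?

Dilution lowers every aqueous concentration by the same factor. Δn_aq = 2 − 0 = +2, so the system shifts toward the side with more dissolved moles — to the right.
The net shift is to the right. X is a reactant, so its amount decreases.

decreases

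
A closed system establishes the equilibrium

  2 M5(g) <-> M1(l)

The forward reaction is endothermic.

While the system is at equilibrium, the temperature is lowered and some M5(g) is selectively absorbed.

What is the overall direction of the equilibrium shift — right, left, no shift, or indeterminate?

left

The forward reaction is endothermic. Lowering T favours the exothermic direction — shift to the left.
Removing M5 (g), a reactant, drives the reaction to the left.
All effects act in the same direction — net shift to the left.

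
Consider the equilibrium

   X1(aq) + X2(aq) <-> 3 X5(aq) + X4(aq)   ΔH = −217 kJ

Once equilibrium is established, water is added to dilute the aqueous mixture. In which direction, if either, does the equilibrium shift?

right

Dilution lowers every aqueous concentration by the same factor. Δn_aq = 4 − 2 = +2, so the system shifts toward the side with more dissolved moles — to the right.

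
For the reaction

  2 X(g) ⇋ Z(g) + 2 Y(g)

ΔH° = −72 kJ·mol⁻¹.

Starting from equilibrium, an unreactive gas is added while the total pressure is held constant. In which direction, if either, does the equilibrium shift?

Adding inert gas at constant total pressure expands the volume and lowers every reacting partial pressure. With Δn_gas = 3 − 2 = +1, Q moves away from K toward the side with fewer gas moles, so the system shifts toward the side with more gas moles — to the right.

right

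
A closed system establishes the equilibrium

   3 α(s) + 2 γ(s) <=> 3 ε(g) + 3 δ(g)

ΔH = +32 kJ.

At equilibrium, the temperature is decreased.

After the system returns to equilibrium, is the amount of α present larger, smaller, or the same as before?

The forward reaction is endothermic. Lowering T favours the exothermic direction — shift to the left.
The net shift is to the left. α is a reactant, so its amount increases.

increases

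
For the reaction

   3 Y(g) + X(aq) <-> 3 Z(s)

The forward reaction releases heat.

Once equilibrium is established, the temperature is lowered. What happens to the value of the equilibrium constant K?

K depends on temperature via the van 't Hoff relation. The forward reaction is exothermic, so lowering T increases K.

increases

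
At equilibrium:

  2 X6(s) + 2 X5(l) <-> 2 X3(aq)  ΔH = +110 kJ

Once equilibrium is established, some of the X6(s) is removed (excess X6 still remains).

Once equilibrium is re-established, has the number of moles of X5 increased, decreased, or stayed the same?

X6 is a pure solid; its activity is 1 regardless of amount, so Q is unaffected — no shift from this change.
No net shift occurs, so the amount of X5 is unchanged.

unchanged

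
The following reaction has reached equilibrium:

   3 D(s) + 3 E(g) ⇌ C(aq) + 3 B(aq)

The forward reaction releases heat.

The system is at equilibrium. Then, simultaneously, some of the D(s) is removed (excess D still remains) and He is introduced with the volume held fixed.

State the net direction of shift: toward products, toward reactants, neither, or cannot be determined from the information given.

D is a pure solid; its activity is 1 regardless of amount, so Q is unaffected — no shift from this change.
At constant volume, adding an inert gas leaves every reacting species' partial pressure unchanged, so Q is unchanged — no shift from this change.
None of the changes alters Q relative to K, so there is no net shift.

no shift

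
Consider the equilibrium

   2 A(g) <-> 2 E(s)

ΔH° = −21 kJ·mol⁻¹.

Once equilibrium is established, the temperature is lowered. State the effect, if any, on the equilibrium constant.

increases

K depends on temperature via the van 't Hoff relation. The forward reaction is exothermic, so lowering T increases K.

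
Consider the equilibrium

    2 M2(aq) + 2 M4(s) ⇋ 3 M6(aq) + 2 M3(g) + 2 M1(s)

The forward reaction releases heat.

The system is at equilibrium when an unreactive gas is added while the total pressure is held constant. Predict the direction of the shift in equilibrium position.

right

Adding inert gas at constant total pressure expands the volume and lowers every reacting partial pressure. With Δn_gas = 2 − 0 = +2, Q moves away from K toward the side with fewer gas moles, so the system shifts toward the side with more gas moles — to the right.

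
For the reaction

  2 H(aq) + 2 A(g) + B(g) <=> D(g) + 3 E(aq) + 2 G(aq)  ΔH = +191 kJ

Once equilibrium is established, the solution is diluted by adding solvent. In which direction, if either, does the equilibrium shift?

right

Dilution lowers every aqueous concentration by the same factor. Δn_aq = 5 − 2 = +3, so the system shifts toward the side with more dissolved moles — to the right.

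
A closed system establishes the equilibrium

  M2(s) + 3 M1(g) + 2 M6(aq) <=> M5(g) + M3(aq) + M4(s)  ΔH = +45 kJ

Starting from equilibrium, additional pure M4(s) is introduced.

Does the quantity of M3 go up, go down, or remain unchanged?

M4 is a pure solid; its activity is 1 regardless of amount, so Q is unaffected — no shift from this change.
No net shift occurs, so the amount of M3 is unchanged.

unchanged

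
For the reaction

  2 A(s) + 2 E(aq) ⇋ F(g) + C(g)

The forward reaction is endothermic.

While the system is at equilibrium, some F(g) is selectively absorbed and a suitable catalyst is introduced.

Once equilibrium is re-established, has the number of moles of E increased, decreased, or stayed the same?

decreases

Removing F (g), a product, drives the reaction to the right.
A catalyst speeds both forward and reverse rates equally; it changes neither Q nor K — no shift from this change.
The net shift is to the right. E is a reactant, so its amount decreases.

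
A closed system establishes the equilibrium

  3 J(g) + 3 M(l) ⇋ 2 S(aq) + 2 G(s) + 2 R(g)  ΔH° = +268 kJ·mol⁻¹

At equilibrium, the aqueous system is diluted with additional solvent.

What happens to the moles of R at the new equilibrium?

Dilution lowers every aqueous concentration by the same factor. Δn_aq = 2 − 0 = +2, so the system shifts toward the side with more dissolved moles — to the right.
The net shift is to the right. R is a product, so its amount increases.

increases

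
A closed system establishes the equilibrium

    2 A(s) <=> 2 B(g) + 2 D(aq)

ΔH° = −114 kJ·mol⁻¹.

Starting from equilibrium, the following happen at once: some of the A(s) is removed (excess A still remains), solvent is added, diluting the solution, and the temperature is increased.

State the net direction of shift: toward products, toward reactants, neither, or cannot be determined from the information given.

cannot be determined

A is a pure solid; its activity is 1 regardless of amount, so Q is unaffected — no shift from this change.
Dilution lowers every aqueous concentration by the same factor. Δn_aq = 2 − 0 = +2, so the system shifts toward the side with more dissolved moles — to the right.
The forward reaction is exothermic. Raising T favours the endothermic direction — shift to the left.
The individual effects push in opposite directions; without quantitative information the net direction cannot be determined.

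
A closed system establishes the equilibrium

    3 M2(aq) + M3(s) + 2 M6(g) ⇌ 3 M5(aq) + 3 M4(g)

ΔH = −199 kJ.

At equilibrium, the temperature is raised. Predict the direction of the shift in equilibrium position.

left

The forward reaction is exothermic. Raising T favours the endothermic direction — shift to the left.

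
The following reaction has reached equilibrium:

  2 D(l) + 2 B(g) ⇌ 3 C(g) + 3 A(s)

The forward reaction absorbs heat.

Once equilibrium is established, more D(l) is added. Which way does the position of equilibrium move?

D is a pure liquid; its activity is 1 regardless of amount, so Q is unaffected — no shift from this change.

no shift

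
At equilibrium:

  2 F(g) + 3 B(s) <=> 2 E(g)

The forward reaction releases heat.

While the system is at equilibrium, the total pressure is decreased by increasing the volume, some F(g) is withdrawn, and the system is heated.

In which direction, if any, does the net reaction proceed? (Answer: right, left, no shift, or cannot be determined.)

Gas moles: reactants 2, products 2. Δn_gas = 0, so a volume change leaves Q equal to K — no shift from this change.
Removing F (g), a reactant, drives the reaction to the left.
The forward reaction is exothermic. Raising T favours the endothermic direction — shift to the left.
Only the nonzero effect(s) matter; the net shift is to the left.

left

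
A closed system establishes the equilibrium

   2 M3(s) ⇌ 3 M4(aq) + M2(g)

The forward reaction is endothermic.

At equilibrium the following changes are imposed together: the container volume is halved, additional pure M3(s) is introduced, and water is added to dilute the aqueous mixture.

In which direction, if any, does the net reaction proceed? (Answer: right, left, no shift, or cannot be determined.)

cannot be determined

Gas moles: reactants 0, products 1 (Δn_gas = +1). Compression shifts the system toward the side with fewer moles of gas — to the left.
M3 is a pure solid; its activity is 1 regardless of amount, so Q is unaffected — no shift from this change.
Dilution lowers every aqueous concentration by the same factor. Δn_aq = 3 − 0 = +3, so the system shifts toward the side with more dissolved moles — to the right.
The individual effects push in opposite directions; without quantitative information the net direction cannot be determined.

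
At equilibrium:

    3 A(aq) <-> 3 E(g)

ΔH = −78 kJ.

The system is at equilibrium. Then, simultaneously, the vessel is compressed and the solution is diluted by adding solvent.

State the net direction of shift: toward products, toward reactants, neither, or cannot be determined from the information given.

left

Gas moles: reactants 0, products 3 (Δn_gas = +3). Compression shifts the system toward the side with fewer moles of gas — to the left.
Dilution lowers every aqueous concentration by the same factor. Δn_aq = 0 − 3 = -3, so the system shifts toward the side with more dissolved moles — to the left.
All effects act in the same direction — net shift to the left.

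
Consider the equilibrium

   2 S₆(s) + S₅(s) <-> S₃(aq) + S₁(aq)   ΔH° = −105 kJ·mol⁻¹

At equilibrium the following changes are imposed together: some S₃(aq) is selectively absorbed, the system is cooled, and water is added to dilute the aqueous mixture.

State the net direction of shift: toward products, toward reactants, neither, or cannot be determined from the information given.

right

Removing S₃ (aq), a product, drives the reaction to the right.
The forward reaction is exothermic. Lowering T favours the exothermic direction — shift to the right.
Dilution lowers every aqueous concentration by the same factor. Δn_aq = 2 − 0 = +2, so the system shifts toward the side with more dissolved moles — to the right.
All effects act in the same direction — net shift to the right.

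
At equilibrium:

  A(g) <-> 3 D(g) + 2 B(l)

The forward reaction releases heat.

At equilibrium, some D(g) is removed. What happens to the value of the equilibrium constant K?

The equilibrium constant depends only on temperature. This perturbation may move the position of equilibrium, but since T is unchanged, K itself is unchanged.

unchanged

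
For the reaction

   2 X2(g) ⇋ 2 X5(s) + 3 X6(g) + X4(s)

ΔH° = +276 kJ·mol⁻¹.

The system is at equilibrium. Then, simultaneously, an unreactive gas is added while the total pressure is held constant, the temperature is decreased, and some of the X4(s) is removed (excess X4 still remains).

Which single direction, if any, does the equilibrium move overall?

Adding inert gas at constant total pressure expands the volume and lowers every reacting partial pressure. With Δn_gas = 3 − 2 = +1, Q moves away from K toward the side with fewer gas moles, so the system shifts toward the side with more gas moles — to the right.
The forward reaction is endothermic. Lowering T favours the exothermic direction — shift to the left.
X4 is a pure solid; its activity is 1 regardless of amount, so Q is unaffected — no shift from this change.
The individual effects push in opposite directions; without quantitative information the net direction cannot be determined.

cannot be determined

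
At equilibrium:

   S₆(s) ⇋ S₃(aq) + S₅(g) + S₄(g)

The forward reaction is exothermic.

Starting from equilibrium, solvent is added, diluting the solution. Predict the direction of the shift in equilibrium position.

Dilution lowers every aqueous concentration by the same factor. Δn_aq = 1 − 0 = +1, so the system shifts toward the side with more dissolved moles — to the right.

right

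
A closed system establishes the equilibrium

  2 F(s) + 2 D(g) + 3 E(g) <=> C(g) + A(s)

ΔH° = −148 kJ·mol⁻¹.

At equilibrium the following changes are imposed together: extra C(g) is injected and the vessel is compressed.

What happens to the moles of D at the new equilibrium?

Adding C (g), a product, drives the reaction to the left.
Gas moles: reactants 5, products 1 (Δn_gas = -4). Compression shifts the system toward the side with fewer moles of gas — to the right.
The two effects oppose each other, so the net shift — and hence the change in D — cannot be determined from the given information.

cannot be determined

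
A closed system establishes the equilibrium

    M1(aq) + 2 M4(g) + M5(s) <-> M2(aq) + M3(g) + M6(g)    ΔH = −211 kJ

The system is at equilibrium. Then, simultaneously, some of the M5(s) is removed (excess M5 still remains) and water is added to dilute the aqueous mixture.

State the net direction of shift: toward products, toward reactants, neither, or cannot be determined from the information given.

M5 is a pure solid; its activity is 1 regardless of amount, so Q is unaffected — no shift from this change.
Dilution scales every aqueous concentration by the same factor. Δn_aq = 1 − 1 = 0, so Q is unchanged — no shift.
None of the changes alters Q relative to K, so there is no net shift.

no shift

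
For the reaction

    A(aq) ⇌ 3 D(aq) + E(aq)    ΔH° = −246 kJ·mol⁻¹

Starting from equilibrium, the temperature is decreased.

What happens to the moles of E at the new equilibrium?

The forward reaction is exothermic. Lowering T favours the exothermic direction — shift to the right.
The net shift is to the right. E is a product, so its amount increases.

increases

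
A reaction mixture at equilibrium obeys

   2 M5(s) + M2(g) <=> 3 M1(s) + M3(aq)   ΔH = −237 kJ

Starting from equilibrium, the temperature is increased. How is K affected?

K depends on temperature via the van 't Hoff relation. The forward reaction is exothermic, so raising T decreases K.

decreases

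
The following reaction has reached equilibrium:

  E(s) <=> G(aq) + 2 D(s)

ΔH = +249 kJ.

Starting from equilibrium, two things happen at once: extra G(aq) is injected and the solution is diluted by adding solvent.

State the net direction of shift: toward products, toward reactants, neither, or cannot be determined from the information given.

Adding G (aq), a product, drives the reaction to the left.
Dilution lowers every aqueous concentration by the same factor. Δn_aq = 1 − 0 = +1, so the system shifts toward the side with more dissolved moles — to the right.
The individual effects push in opposite directions; without quantitative information the net direction cannot be determined.

cannot be determined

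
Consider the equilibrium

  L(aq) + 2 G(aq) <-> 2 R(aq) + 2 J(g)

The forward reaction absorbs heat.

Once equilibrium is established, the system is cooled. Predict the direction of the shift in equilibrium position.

The forward reaction is endothermic. Lowering T favours the exothermic direction — shift to the left.

left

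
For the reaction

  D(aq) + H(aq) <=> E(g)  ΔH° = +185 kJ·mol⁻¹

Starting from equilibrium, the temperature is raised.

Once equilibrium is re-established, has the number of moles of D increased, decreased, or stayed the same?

The forward reaction is endothermic. Raising T favours the endothermic direction — shift to the right.
The net shift is to the right. D is a reactant, so its amount decreases.

decreases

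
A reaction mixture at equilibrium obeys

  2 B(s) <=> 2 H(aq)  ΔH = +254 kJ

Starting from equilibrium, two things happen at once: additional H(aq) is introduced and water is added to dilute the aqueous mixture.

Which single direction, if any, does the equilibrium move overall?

cannot be determined

Adding H (aq), a product, drives the reaction to the left.
Dilution lowers every aqueous concentration by the same factor. Δn_aq = 2 − 0 = +2, so the system shifts toward the side with more dissolved moles — to the right.
The individual effects push in opposite directions; without quantitative information the net direction cannot be determined.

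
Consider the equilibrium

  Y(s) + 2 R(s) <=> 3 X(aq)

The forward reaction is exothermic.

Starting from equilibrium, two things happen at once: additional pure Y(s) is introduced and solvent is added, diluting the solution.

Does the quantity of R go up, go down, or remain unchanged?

Y is a pure solid; its activity is 1 regardless of amount, so Q is unaffected — no shift from this change.
Dilution lowers every aqueous concentration by the same factor. Δn_aq = 3 − 0 = +3, so the system shifts toward the side with more dissolved moles — to the right.
The net shift is to the right. R is a reactant, so its amount decreases.

decreases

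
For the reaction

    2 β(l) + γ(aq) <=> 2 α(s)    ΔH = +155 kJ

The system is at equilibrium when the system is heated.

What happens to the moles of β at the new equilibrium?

decreases

The forward reaction is endothermic. Raising T favours the endothermic direction — shift to the right.
The net shift is to the right. β is a reactant, so its amount decreases.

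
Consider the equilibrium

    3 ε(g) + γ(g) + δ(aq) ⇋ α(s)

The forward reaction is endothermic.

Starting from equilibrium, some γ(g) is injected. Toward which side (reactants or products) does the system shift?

Adding γ (g), a reactant, drives the reaction to the right.

right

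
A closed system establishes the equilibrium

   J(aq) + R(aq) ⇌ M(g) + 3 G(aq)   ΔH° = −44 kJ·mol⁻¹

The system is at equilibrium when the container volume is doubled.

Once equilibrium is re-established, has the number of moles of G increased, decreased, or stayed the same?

Gas moles: reactants 0, products 1 (Δn_gas = +1). Expansion shifts the system toward the side with more moles of gas — to the right.
The net shift is to the right. G is a product, so its amount increases.

increases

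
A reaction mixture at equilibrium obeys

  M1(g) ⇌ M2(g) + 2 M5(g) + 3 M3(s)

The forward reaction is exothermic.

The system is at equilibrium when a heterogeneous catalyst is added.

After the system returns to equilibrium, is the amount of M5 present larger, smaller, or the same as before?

A catalyst speeds both forward and reverse rates equally; it changes neither Q nor K — no shift from this change.
No net shift occurs, so the amount of M5 is unchanged.

unchanged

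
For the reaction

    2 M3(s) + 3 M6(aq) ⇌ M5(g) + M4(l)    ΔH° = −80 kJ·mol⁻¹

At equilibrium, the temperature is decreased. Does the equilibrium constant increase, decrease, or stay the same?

increases

K depends on temperature via the van 't Hoff relation. The forward reaction is exothermic, so lowering T increases K.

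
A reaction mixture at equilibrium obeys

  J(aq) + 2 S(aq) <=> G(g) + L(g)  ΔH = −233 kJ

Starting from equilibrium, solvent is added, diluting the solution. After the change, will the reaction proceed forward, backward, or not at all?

Dilution lowers every aqueous concentration by the same factor. Δn_aq = 0 − 3 = -3, so the system shifts toward the side with more dissolved moles — to the left.

left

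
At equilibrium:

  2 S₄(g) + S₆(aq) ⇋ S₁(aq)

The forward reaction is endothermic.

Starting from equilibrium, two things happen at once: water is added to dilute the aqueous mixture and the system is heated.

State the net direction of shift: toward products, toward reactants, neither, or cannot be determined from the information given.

Dilution scales every aqueous concentration by the same factor. Δn_aq = 1 − 1 = 0, so Q is unchanged — no shift.
The forward reaction is endothermic. Raising T favours the endothermic direction — shift to the right.
Only the nonzero effect(s) matter; the net shift is to the right.

right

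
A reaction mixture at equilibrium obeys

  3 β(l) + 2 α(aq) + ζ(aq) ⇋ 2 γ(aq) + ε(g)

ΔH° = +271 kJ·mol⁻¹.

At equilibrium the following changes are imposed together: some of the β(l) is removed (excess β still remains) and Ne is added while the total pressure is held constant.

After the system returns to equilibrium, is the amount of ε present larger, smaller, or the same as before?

increases

β is a pure liquid; its activity is 1 regardless of amount, so Q is unaffected — no shift from this change.
Adding inert gas at constant total pressure expands the volume and lowers every reacting partial pressure. With Δn_gas = 1 − 0 = +1, Q moves away from K toward the side with fewer gas moles, so the system shifts toward the side with more gas moles — to the right.
The net shift is to the right. ε is a product, so its amount increases.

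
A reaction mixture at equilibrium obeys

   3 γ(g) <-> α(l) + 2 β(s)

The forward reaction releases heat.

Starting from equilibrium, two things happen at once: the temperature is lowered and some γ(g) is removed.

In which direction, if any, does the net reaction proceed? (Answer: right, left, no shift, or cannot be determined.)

cannot be determined

The forward reaction is exothermic. Lowering T favours the exothermic direction — shift to the right.
Removing γ (g), a reactant, drives the reaction to the left.
The individual effects push in opposite directions; without quantitative information the net direction cannot be determined.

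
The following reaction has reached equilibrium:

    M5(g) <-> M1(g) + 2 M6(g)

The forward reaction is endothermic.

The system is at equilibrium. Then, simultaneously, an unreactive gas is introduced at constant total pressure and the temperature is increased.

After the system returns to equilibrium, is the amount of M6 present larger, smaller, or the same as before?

increases

Adding inert gas at constant total pressure expands the volume and lowers every reacting partial pressure. With Δn_gas = 3 − 1 = +2, Q moves away from K toward the side with fewer gas moles, so the system shifts toward the side with more gas moles — to the right.
The forward reaction is endothermic. Raising T favours the endothermic direction — shift to the right.
The net shift is to the right. M6 is a product, so its amount increases.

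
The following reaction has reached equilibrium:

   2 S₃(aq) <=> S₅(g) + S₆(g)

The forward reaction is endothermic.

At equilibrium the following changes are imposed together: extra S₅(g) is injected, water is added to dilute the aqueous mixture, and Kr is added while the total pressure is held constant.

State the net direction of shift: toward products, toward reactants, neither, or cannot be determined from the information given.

cannot be determined

Adding S₅ (g), a product, drives the reaction to the left.
Dilution lowers every aqueous concentration by the same factor. Δn_aq = 0 − 2 = -2, so the system shifts toward the side with more dissolved moles — to the left.
Adding inert gas at constant total pressure expands the volume and lowers every reacting partial pressure. With Δn_gas = 2 − 0 = +2, Q moves away from K toward the side with fewer gas moles, so the system shifts toward the side with more gas moles — to the right.
The individual effects push in opposite directions; without quantitative information the net direction cannot be determined.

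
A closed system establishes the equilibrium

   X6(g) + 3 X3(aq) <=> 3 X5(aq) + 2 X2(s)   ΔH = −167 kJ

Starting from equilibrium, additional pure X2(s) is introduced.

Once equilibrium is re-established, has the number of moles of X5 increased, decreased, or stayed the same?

unchanged

X2 is a pure solid; its activity is 1 regardless of amount, so Q is unaffected — no shift from this change.
No net shift occurs, so the amount of X5 is unchanged.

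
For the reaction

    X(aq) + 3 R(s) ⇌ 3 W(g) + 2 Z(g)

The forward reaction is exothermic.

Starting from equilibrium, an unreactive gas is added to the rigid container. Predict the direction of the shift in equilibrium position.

At constant volume, adding an inert gas leaves every reacting species' partial pressure unchanged, so Q is unchanged — no shift from this change.

no shift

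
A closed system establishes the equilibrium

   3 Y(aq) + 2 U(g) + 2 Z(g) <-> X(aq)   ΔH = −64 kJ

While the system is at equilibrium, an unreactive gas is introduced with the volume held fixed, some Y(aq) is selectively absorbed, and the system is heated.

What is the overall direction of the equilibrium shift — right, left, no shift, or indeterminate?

At constant volume, adding an inert gas leaves every reacting species' partial pressure unchanged, so Q is unchanged — no shift from this change.
Removing Y (aq), a reactant, drives the reaction to the left.
The forward reaction is exothermic. Raising T favours the endothermic direction — shift to the left.
Only the nonzero effect(s) matter; the net shift is to the left.

left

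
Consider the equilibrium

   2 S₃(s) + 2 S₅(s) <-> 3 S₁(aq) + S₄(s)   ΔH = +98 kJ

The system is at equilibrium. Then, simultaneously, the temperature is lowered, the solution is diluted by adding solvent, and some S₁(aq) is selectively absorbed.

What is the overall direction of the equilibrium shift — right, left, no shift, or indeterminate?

The forward reaction is endothermic. Lowering T favours the exothermic direction — shift to the left.
Dilution lowers every aqueous concentration by the same factor. Δn_aq = 3 − 0 = +3, so the system shifts toward the side with more dissolved moles — to the right.
Removing S₁ (aq), a product, drives the reaction to the right.
The individual effects push in opposite directions; without quantitative information the net direction cannot be determined.

cannot be determined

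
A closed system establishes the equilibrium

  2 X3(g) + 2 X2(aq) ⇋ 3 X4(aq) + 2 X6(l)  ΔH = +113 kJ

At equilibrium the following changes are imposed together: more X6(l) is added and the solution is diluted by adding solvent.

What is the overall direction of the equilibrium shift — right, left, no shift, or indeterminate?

X6 is a pure liquid; its activity is 1 regardless of amount, so Q is unaffected — no shift from this change.
Dilution lowers every aqueous concentration by the same factor. Δn_aq = 3 − 2 = +1, so the system shifts toward the side with more dissolved moles — to the right.
Only the nonzero effect(s) matter; the net shift is to the right.

right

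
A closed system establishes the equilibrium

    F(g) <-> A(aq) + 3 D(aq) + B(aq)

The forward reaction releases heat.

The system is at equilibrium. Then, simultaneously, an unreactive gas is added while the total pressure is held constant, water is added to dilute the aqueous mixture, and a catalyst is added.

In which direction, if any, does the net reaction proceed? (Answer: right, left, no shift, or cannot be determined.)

cannot be determined

Adding inert gas at constant total pressure expands the volume and lowers every reacting partial pressure. With Δn_gas = 0 − 1 = -1, Q moves away from K toward the side with fewer gas moles, so the system shifts toward the side with more gas moles — to the left.
Dilution lowers every aqueous concentration by the same factor. Δn_aq = 5 − 0 = +5, so the system shifts toward the side with more dissolved moles — to the right.
A catalyst speeds both forward and reverse rates equally; it changes neither Q nor K — no shift from this change.
The individual effects push in opposite directions; without quantitative information the net direction cannot be determined.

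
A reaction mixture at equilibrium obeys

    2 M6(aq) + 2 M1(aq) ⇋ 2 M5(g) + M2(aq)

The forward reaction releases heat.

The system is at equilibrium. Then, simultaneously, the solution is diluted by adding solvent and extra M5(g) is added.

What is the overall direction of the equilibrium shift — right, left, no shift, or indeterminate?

left

Dilution lowers every aqueous concentration by the same factor. Δn_aq = 1 − 4 = -3, so the system shifts toward the side with more dissolved moles — to the left.
Adding M5 (g), a product, drives the reaction to the left.
All effects act in the same direction — net shift to the left.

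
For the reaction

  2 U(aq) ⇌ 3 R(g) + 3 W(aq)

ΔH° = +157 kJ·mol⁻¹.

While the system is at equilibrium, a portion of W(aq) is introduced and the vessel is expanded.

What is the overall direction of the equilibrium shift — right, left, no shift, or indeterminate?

cannot be determined

Adding W (aq), a product, drives the reaction to the left.
Gas moles: reactants 0, products 3 (Δn_gas = +3). Expansion shifts the system toward the side with more moles of gas — to the right.
The individual effects push in opposite directions; without quantitative information the net direction cannot be determined.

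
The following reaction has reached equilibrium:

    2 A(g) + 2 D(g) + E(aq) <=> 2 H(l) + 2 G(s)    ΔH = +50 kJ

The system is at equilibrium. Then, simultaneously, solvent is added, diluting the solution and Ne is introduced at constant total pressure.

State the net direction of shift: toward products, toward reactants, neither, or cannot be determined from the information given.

left

Dilution lowers every aqueous concentration by the same factor. Δn_aq = 0 − 1 = -1, so the system shifts toward the side with more dissolved moles — to the left.
Adding inert gas at constant total pressure expands the volume and lowers every reacting partial pressure. With Δn_gas = 0 − 4 = -4, Q moves away from K toward the side with fewer gas moles, so the system shifts toward the side with more gas moles — to the left.
All effects act in the same direction — net shift to the left.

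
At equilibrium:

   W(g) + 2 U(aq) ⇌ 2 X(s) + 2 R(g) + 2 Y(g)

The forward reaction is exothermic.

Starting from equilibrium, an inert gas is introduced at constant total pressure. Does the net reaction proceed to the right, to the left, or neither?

Adding inert gas at constant total pressure expands the volume and lowers every reacting partial pressure. With Δn_gas = 4 − 1 = +3, Q moves away from K toward the side with fewer gas moles, so the system shifts toward the side with more gas moles — to the right.

right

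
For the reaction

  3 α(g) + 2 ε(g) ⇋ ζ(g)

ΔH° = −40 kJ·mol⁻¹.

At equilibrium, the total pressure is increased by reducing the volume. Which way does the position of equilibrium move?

Gas moles: reactants 5, products 1 (Δn_gas = -4). Compression shifts the system toward the side with fewer moles of gas — to the right.

right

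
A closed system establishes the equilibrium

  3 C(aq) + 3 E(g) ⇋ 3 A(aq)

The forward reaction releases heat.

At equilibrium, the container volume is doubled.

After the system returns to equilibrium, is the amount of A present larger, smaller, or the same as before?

Gas moles: reactants 3, products 0 (Δn_gas = -3). Expansion shifts the system toward the side with more moles of gas — to the left.
The net shift is to the left. A is a product, so its amount decreases.

decreases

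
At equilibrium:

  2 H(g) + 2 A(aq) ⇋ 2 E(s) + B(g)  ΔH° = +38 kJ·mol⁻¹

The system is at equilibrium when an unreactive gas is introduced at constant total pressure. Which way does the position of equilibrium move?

Adding inert gas at constant total pressure expands the volume and lowers every reacting partial pressure. With Δn_gas = 1 − 2 = -1, Q moves away from K toward the side with fewer gas moles, so the system shifts toward the side with more gas moles — to the left.

left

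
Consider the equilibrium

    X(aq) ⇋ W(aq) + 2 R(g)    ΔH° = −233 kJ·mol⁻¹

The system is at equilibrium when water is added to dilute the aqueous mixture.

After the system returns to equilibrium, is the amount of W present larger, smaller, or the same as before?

unchanged

Dilution scales every aqueous concentration by the same factor. Δn_aq = 1 − 1 = 0, so Q is unchanged — no shift.
No net shift occurs, so the amount of W is unchanged.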